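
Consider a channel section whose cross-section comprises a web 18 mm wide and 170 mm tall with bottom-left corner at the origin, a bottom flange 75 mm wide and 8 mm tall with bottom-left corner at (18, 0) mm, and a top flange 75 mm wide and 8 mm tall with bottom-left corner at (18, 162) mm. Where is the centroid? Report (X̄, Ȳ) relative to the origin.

web: A = 18 × 170 = 3060.00, centroid at (9.00, 85.00).
bottom flange: A = 75 × 8 = 600.00, centroid at (55.50, 4.00).
top flange: A = 75 × 8 = 600.00, centroid at (55.50, 166.00).
ΣA = 4260.00 mm², ΣAX̄ = 94140.00 mm³, ΣAȲ = 362100.00 mm³.
X̄ = 94140.00/4260.00 = 22.10 mm; Ȳ = 362100.00/4260.00 = 85.00 mm.

X̄ = 22.10 mm, Ȳ = 85.00 mm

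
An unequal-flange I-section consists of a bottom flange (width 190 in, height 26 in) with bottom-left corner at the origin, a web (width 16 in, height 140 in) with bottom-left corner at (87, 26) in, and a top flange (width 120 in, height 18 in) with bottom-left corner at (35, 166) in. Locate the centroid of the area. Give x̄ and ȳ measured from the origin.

x̄ = 95.00 in, ȳ = 70.37 in

Part | A | x̄ᵢ | ȳᵢ | A·x̄ᵢ | A·ȳᵢ
bottom flange | 4940.00 | 95.00 | 13.00 | 469300.00 | 64220.00
web | 2240.00 | 95.00 | 96.00 | 212800.00 | 215040.00
top flange | 2160.00 | 95.00 | 175.00 | 205200.00 | 378000.00
Σ | 9340.00 |  |  | 887300.00 | 657260.00
x̄ = 887300.00 / 9340.00 = 95.00 in
ȳ = 657260.00 / 9340.00 = 70.37 in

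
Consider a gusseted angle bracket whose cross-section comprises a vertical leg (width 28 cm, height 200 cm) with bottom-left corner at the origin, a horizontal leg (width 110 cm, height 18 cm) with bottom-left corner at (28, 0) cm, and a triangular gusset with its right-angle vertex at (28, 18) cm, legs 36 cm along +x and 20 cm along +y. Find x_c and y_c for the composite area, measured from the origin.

x_c = 32.39 cm, y_c = 73.89 cm

vertical leg: A = 28 × 200 = 5600.00, centroid at (14.00, 100.00).
horizontal leg: A = 110 × 18 = 1980.00, centroid at (83.00, 9.00).
gusset: A = ½·36·20 = 360.00, centroid at (40.00, 24.67).
ΣA = 7940.00 cm², ΣAx_c = 257140.00 cm³, ΣAy_c = 586700.00 cm³.
x_c = 257140.00/7940.00 = 32.39 cm; y_c = 586700.00/7940.00 = 73.89 cm.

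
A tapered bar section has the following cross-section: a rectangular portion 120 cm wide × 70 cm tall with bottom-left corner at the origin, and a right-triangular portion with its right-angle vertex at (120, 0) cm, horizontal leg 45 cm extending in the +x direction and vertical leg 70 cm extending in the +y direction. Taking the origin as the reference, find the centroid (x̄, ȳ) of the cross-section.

Part | A | x̄ᵢ | ȳᵢ | A·x̄ᵢ | A·ȳᵢ
rectangular portion | 8400.00 | 60.00 | 35.00 | 504000.00 | 294000.00
triangular portion | 1575.00 | 135.00 | 23.33 | 212625.00 | 36750.00
Σ | 9975.00 |  |  | 716625.00 | 330750.00
x̄ = 716625.00 / 9975.00 = 71.84 cm
ȳ = 330750.00 / 9975.00 = 33.16 cm

x̄ = 71.84 cm, ȳ = 33.16 cm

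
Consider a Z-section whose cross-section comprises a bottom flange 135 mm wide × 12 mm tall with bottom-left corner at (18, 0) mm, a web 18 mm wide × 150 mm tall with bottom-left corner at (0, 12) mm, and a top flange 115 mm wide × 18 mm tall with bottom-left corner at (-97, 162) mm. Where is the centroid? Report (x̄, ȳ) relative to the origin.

bottom flange: A = 135 × 12 = 1620.00, centroid at (85.50, 6.00).
web: A = 18 × 150 = 2700.00, centroid at (9.00, 87.00).
top flange: A = 115 × 18 = 2070.00, centroid at (-39.50, 171.00).
ΣA = 6390.00 mm², ΣAx̄ = 81045.00 mm³, ΣAȳ = 598590.00 mm³.
x̄ = 81045.00/6390.00 = 12.68 mm; ȳ = 598590.00/6390.00 = 93.68 mm.

x̄ = 12.68 mm, ȳ = 93.68 mm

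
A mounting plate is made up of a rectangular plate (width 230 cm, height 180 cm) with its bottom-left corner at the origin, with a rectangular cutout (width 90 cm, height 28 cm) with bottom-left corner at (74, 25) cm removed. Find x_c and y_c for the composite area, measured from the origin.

plate: A = 230 × 180 = 41400.00, centroid at (115.00, 90.00).
hole: A = −(90 × 28) = -2520.00, centroid at (119.00, 39.00).
ΣA = 38880.00 cm², ΣAx_c = 4461120.00 cm³, ΣAy_c = 3627720.00 cm³.
x_c = 4461120.00/38880.00 = 114.74 cm; y_c = 3627720.00/38880.00 = 93.31 cm.

x_c = 114.74 cm, y_c = 93.31 cm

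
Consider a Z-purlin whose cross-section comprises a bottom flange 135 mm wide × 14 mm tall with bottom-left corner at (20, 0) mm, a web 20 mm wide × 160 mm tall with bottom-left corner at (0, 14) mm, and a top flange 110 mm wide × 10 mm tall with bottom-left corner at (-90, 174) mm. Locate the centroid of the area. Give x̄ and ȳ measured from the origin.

x̄ = 25.67 mm, ȳ = 82.54 mm

bottom flange: A = 135 × 14 = 1890.00, centroid at (87.50, 7.00).
web: A = 20 × 160 = 3200.00, centroid at (10.00, 94.00).
top flange: A = 110 × 10 = 1100.00, centroid at (-35.00, 179.00).
ΣA = 6190.00 mm², ΣAx̄ = 158875.00 mm³, ΣAȳ = 510930.00 mm³.
x̄ = 158875.00/6190.00 = 25.67 mm; ȳ = 510930.00/6190.00 = 82.54 mm.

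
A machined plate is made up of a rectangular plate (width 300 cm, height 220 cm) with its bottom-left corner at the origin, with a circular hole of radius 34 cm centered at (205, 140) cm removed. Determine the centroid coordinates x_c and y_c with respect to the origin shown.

x_c = 146.80 cm, y_c = 108.25 cm

plate: A = 300 × 220 = 66000.00, centroid at (150.00, 110.00).
hole: A = −π·34² = -3631.68, centroid at (205.00, 140.00).
ΣA = 62368.32 cm², ΣAx_c = 9155505.37 cm³, ΣAy_c = 6751564.64 cm³.
x_c = 9155505.37/62368.32 = 146.80 cm; y_c = 6751564.64/62368.32 = 108.25 cm.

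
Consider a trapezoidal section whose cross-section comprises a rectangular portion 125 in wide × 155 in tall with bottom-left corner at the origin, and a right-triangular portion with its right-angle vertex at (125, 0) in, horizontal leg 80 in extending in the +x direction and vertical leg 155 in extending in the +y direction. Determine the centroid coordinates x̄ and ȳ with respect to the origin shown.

rectangular portion: A = 125 × 155 = 19375.00, centroid at (62.50, 77.50).
triangular portion: A = ½·80·155 = 6200.00, centroid at (151.67, 51.67).
ΣA = 25575.00 in², ΣAx̄ = 2151270.83 in³, ΣAȳ = 1821895.83 in³.
x̄ = 2151270.83/25575.00 = 84.12 in; ȳ = 1821895.83/25575.00 = 71.24 in.

x̄ = 84.12 in, ȳ = 71.24 in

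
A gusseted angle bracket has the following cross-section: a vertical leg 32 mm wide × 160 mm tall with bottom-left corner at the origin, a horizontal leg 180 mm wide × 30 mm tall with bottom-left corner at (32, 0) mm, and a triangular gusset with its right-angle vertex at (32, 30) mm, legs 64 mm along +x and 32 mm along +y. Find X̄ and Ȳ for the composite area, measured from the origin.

vertical leg: A = 32 × 160 = 5120.00, centroid at (16.00, 80.00).
horizontal leg: A = 180 × 30 = 5400.00, centroid at (122.00, 15.00).
gusset: A = ½·64·32 = 1024.00, centroid at (53.33, 40.67).
ΣA = 11544.00 mm², ΣAX̄ = 795333.33 mm³, ΣAȲ = 532242.67 mm³.
X̄ = 795333.33/11544.00 = 68.90 mm; Ȳ = 532242.67/11544.00 = 46.11 mm.

X̄ = 68.90 mm, Ȳ = 46.11 mm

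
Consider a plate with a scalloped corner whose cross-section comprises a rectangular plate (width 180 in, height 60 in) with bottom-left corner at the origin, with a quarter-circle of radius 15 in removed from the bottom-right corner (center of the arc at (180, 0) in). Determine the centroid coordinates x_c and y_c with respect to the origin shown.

plate: A = 180 × 60 = 10800.00, centroid at (90.00, 30.00).
removed quarter-circle: A = −¼π·15² = -176.71, centroid at (173.63, 6.37).
ΣA = 10623.29 in²
ΣAx_c = (10800.00)(90.00) + (-176.71)(173.63) = 941316.37 in³
ΣAy_c = (10800.00)(30.00) + (-176.71)(6.37) = 322875.00 in³
x_c = 941316.37 / 10623.29 = 88.61 in
y_c = 322875.00 / 10623.29 = 30.39 in

x_c = 88.61 in, y_c = 30.39 in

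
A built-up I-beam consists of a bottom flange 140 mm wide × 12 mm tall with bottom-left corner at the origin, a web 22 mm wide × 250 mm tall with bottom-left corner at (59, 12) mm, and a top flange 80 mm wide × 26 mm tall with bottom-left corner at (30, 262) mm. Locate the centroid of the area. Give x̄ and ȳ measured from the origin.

x̄ = 70.00 mm, ȳ = 144.23 mm

Part | A | x̄ᵢ | ȳᵢ | A·x̄ᵢ | A·ȳᵢ
bottom flange | 1680.00 | 70.00 | 6.00 | 117600.00 | 10080.00
web | 5500.00 | 70.00 | 137.00 | 385000.00 | 753500.00
top flange | 2080.00 | 70.00 | 275.00 | 145600.00 | 572000.00
Σ | 9260.00 |  |  | 648200.00 | 1335580.00
x̄ = 648200.00 / 9260.00 = 70.00 mm
ȳ = 1335580.00 / 9260.00 = 144.23 mm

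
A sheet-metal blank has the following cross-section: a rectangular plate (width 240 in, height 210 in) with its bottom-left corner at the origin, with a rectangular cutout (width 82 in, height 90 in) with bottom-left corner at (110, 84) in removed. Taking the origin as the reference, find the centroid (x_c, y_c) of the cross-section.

plate: A = 240 × 210 = 50400.00, centroid at (120.00, 105.00).
hole: A = −(82 × 90) = -7380.00, centroid at (151.00, 129.00).
ΣA = 43020.00 in², ΣAx_c = 4933620.00 in³, ΣAy_c = 4339980.00 in³.
x_c = 4933620.00/43020.00 = 114.68 in; y_c = 4339980.00/43020.00 = 100.88 in.

x_c = 114.68 in, y_c = 100.88 in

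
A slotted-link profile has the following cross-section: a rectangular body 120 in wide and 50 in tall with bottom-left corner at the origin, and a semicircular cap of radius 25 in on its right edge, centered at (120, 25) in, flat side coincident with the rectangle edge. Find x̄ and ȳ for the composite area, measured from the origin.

x̄ = 69.93 in, ȳ = 25.00 in

Part | A | x̄ᵢ | ȳᵢ | A·x̄ᵢ | A·ȳᵢ
rectangular body | 6000.00 | 60.00 | 25.00 | 360000.00 | 150000.00
semicircular end | 981.75 | 130.61 | 25.00 | 128226.39 | 24543.69
Σ | 6981.75 |  |  | 488226.39 | 174543.69
x̄ = 488226.39 / 6981.75 = 69.93 in
ȳ = 174543.69 / 6981.75 = 25.00 in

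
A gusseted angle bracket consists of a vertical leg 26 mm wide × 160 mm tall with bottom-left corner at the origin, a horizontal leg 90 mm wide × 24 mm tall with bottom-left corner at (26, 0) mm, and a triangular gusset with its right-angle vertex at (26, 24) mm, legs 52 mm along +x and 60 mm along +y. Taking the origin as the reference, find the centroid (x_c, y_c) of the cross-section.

x_c = 34.90 mm, y_c = 54.23 mm

vertical leg: A = 26 × 160 = 4160.00, centroid at (13.00, 80.00).
horizontal leg: A = 90 × 24 = 2160.00, centroid at (71.00, 12.00).
gusset: A = ½·52·60 = 1560.00, centroid at (43.33, 44.00).
ΣA = 7880.00 mm²
ΣAx_c = (4160.00)(13.00) + (2160.00)(71.00) + (1560.00)(43.33) = 275040.00 mm³
ΣAy_c = (4160.00)(80.00) + (2160.00)(12.00) + (1560.00)(44.00) = 427360.00 mm³
x_c = 275040.00 / 7880.00 = 34.90 mm
y_c = 427360.00 / 7880.00 = 54.23 mm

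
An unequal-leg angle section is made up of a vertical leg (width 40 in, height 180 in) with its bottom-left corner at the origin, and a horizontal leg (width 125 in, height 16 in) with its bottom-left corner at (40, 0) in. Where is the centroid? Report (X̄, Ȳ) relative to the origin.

X̄ = 37.93 in, Ȳ = 72.17 in

Part | A | x̄ᵢ | ȳᵢ | A·x̄ᵢ | A·ȳᵢ
vertical leg | 7200.00 | 20.00 | 90.00 | 144000.00 | 648000.00
horizontal leg | 2000.00 | 102.50 | 8.00 | 205000.00 | 16000.00
Σ | 9200.00 |  |  | 349000.00 | 664000.00
X̄ = 349000.00 / 9200.00 = 37.93 in
Ȳ = 664000.00 / 9200.00 = 72.17 in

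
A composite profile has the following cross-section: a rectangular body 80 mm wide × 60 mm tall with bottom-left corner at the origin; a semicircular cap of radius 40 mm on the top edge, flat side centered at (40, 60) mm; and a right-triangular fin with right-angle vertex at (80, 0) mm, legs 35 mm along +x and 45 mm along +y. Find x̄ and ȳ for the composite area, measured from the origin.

Part | A | x̄ᵢ | ȳᵢ | A·x̄ᵢ | A·ȳᵢ
rectangular body | 4800.00 | 40.00 | 30.00 | 192000.00 | 144000.00
semicircular top | 2513.27 | 40.00 | 76.98 | 100530.96 | 193463.11
triangular fin | 787.50 | 91.67 | 15.00 | 72187.50 | 11812.50
Σ | 8100.77 |  |  | 364718.46 | 349275.61
x̄ = 364718.46 / 8100.77 = 45.02 mm
ȳ = 349275.61 / 8100.77 = 43.12 mm

x̄ = 45.02 mm, ȳ = 43.12 mm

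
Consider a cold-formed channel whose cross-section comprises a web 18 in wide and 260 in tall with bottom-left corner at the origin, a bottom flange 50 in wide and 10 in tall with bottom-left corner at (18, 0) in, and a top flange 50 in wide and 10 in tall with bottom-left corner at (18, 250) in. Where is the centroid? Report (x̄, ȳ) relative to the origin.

Part | A | x̄ᵢ | ȳᵢ | A·x̄ᵢ | A·ȳᵢ
web | 4680.00 | 9.00 | 130.00 | 42120.00 | 608400.00
bottom flange | 500.00 | 43.00 | 5.00 | 21500.00 | 2500.00
top flange | 500.00 | 43.00 | 255.00 | 21500.00 | 127500.00
Σ | 5680.00 |  |  | 85120.00 | 738400.00
x̄ = 85120.00 / 5680.00 = 14.99 in
ȳ = 738400.00 / 5680.00 = 130.00 in

x̄ = 14.99 in, ȳ = 130.00 in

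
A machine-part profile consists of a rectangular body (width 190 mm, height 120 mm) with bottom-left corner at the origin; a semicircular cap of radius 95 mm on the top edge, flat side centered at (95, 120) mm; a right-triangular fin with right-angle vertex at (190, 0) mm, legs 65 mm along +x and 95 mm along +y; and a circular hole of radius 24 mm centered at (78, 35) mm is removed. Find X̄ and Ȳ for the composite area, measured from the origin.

X̄ = 105.22 mm, Ȳ = 96.07 mm

rectangular body: A = 190 × 120 = 22800.00, centroid at (95.00, 60.00).
semicircular top: A = ½π·95² = 14176.44, centroid at (95.00, 160.32).
triangular fin: A = ½·65·95 = 3087.50, centroid at (211.67, 31.67).
hole: A = −π·24² = -1809.56, centroid at (78.00, 35.00).
ΣA = 38254.38 mm²
ΣAX̄ = (22800.00)(95.00) + (14176.44)(95.00) + (3087.50)(211.67) + (-1809.56)(78.00) = 4025136.86 mm³
ΣAȲ = (22800.00)(60.00) + (14176.44)(160.32) + (3087.50)(31.67) + (-1809.56)(35.00) = 3675192.08 mm³
X̄ = 4025136.86 / 38254.38 = 105.22 mm
Ȳ = 3675192.08 / 38254.38 = 96.07 mm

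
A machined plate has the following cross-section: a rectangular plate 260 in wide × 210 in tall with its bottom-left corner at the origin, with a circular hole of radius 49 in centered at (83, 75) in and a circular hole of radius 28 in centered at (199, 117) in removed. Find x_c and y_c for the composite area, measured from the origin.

x_c = 134.14 in, y_c = 109.41 in

Part | A | x̄ᵢ | ȳᵢ | A·x̄ᵢ | A·ȳᵢ
plate | 54600.00 | 130.00 | 105.00 | 7098000.00 | 5733000.00
hole 1 | -7542.96 | 83.00 | 75.00 | -626066.01 | -565722.30
hole 2 | -2463.01 | 199.00 | 117.00 | -490138.72 | -288172.01
Σ | 44594.03 |  |  | 5981795.27 | 4879105.69
x_c = 5981795.27 / 44594.03 = 134.14 in
y_c = 4879105.69 / 44594.03 = 109.41 in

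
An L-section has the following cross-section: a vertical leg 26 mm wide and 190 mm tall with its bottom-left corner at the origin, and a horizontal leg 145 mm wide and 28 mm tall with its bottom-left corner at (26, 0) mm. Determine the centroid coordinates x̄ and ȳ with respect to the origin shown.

Part | A | x̄ᵢ | ȳᵢ | A·x̄ᵢ | A·ȳᵢ
vertical leg | 4940.00 | 13.00 | 95.00 | 64220.00 | 469300.00
horizontal leg | 4060.00 | 98.50 | 14.00 | 399910.00 | 56840.00
Σ | 9000.00 |  |  | 464130.00 | 526140.00
x̄ = 464130.00 / 9000.00 = 51.57 mm
ȳ = 526140.00 / 9000.00 = 58.46 mm

x̄ = 51.57 mm, ȳ = 58.46 mm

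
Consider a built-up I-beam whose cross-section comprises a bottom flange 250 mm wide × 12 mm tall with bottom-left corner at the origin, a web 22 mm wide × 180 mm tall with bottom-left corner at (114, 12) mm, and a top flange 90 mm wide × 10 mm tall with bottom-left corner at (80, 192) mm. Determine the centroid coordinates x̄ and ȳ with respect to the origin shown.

x̄ = 125.00 mm, ȳ = 76.24 mm

bottom flange: A = 250 × 12 = 3000.00, centroid at (125.00, 6.00).
web: A = 22 × 180 = 3960.00, centroid at (125.00, 102.00).
top flange: A = 90 × 10 = 900.00, centroid at (125.00, 197.00).
ΣA = 7860.00 mm², ΣAx̄ = 982500.00 mm³, ΣAȳ = 599220.00 mm³.
x̄ = 982500.00/7860.00 = 125.00 mm; ȳ = 599220.00/7860.00 = 76.24 mm.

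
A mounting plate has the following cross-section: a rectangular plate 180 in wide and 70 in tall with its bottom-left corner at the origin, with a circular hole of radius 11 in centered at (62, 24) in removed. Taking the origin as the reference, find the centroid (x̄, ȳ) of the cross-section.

Part | A | x̄ᵢ | ȳᵢ | A·x̄ᵢ | A·ȳᵢ
plate | 12600.00 | 90.00 | 35.00 | 1134000.00 | 441000.00
hole | -380.13 | 62.00 | 24.00 | -23568.23 | -9123.19
Σ | 12219.87 |  |  | 1110431.77 | 431876.81
x̄ = 1110431.77 / 12219.87 = 90.87 in
ȳ = 431876.81 / 12219.87 = 35.34 in

x̄ = 90.87 in, ȳ = 35.34 in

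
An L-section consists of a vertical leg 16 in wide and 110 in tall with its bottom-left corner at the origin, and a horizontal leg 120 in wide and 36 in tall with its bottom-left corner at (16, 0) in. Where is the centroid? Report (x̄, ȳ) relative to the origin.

x̄ = 56.32 in, ȳ = 28.71 in

Part | A | x̄ᵢ | ȳᵢ | A·x̄ᵢ | A·ȳᵢ
vertical leg | 1760.00 | 8.00 | 55.00 | 14080.00 | 96800.00
horizontal leg | 4320.00 | 76.00 | 18.00 | 328320.00 | 77760.00
Σ | 6080.00 |  |  | 342400.00 | 174560.00
x̄ = 342400.00 / 6080.00 = 56.32 in
ȳ = 174560.00 / 6080.00 = 28.71 in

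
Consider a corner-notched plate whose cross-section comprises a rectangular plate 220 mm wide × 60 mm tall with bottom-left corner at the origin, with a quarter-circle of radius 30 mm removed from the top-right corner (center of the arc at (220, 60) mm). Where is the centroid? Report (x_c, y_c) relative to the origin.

x_c = 104.50 mm, y_c = 29.02 mm

plate: A = 220 × 60 = 13200.00, centroid at (110.00, 30.00).
removed quarter-circle: A = −¼π·30² = -706.86, centroid at (207.27, 47.27).
ΣA = 12493.14 mm²
ΣAx_c = (13200.00)(110.00) + (-706.86)(207.27) = 1305491.16 mm³
ΣAy_c = (13200.00)(30.00) + (-706.86)(47.27) = 362588.50 mm³
x_c = 1305491.16 / 12493.14 = 104.50 mm
y_c = 362588.50 / 12493.14 = 29.02 mm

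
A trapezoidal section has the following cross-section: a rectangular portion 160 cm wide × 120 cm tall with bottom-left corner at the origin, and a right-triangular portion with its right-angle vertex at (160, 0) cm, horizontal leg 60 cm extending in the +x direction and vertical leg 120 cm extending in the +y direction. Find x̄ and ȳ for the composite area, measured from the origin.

rectangular portion: A = 160 × 120 = 19200.00, centroid at (80.00, 60.00).
triangular portion: A = ½·60·120 = 3600.00, centroid at (180.00, 40.00).
ΣA = 22800.00 cm², ΣAx̄ = 2184000.00 cm³, ΣAȳ = 1296000.00 cm³.
x̄ = 2184000.00/22800.00 = 95.79 cm; ȳ = 1296000.00/22800.00 = 56.84 cm.

x̄ = 95.79 cm, ȳ = 56.84 cm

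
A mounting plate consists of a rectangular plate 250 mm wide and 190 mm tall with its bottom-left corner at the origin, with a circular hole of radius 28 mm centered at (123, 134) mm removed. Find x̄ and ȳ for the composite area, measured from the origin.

plate: A = 250 × 190 = 47500.00, centroid at (125.00, 95.00).
hole: A = −π·28² = -2463.01, centroid at (123.00, 134.00).
ΣA = 45036.99 mm², ΣAx̄ = 5634549.94 mm³, ΣAȳ = 4182456.84 mm³.
x̄ = 5634549.94/45036.99 = 125.11 mm; ȳ = 4182456.84/45036.99 = 92.87 mm.

x̄ = 125.11 mm, ȳ = 92.87 mm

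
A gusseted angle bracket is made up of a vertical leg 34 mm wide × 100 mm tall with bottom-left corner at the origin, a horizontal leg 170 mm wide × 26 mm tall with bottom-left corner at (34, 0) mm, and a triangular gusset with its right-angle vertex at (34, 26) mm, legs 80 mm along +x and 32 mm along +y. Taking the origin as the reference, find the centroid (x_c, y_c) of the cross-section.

vertical leg: A = 34 × 100 = 3400.00, centroid at (17.00, 50.00).
horizontal leg: A = 170 × 26 = 4420.00, centroid at (119.00, 13.00).
gusset: A = ½·80·32 = 1280.00, centroid at (60.67, 36.67).
ΣA = 9100.00 mm², ΣAx_c = 661433.33 mm³, ΣAy_c = 274393.33 mm³.
x_c = 661433.33/9100.00 = 72.68 mm; y_c = 274393.33/9100.00 = 30.15 mm.

x_c = 72.68 mm, y_c = 30.15 mm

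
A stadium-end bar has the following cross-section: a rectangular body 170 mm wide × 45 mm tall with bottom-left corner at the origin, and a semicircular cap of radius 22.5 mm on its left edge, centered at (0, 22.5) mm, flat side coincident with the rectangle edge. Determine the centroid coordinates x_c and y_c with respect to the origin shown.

x_c = 76.10 mm, y_c = 22.50 mm

Part | A | x̄ᵢ | ȳᵢ | A·x̄ᵢ | A·ȳᵢ
rectangular body | 7650.00 | 85.00 | 22.50 | 650250.00 | 172125.00
semicircular end | 795.22 | -9.55 | 22.50 | -7593.75 | 17892.35
Σ | 8445.22 |  |  | 642656.25 | 190017.35
x_c = 642656.25 / 8445.22 = 76.10 mm
y_c = 190017.35 / 8445.22 = 22.50 mm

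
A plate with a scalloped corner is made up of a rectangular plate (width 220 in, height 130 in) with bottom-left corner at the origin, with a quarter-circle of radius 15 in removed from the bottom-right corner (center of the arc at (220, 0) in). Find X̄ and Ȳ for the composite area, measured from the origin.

plate: A = 220 × 130 = 28600.00, centroid at (110.00, 65.00).
removed quarter-circle: A = −¼π·15² = -176.71, centroid at (213.63, 6.37).
ΣA = 28423.29 in², ΣAX̄ = 3108247.79 in³, ΣAȲ = 1857875.00 in³.
X̄ = 3108247.79/28423.29 = 109.36 in; Ȳ = 1857875.00/28423.29 = 65.36 in.

X̄ = 109.36 in, Ȳ = 65.36 in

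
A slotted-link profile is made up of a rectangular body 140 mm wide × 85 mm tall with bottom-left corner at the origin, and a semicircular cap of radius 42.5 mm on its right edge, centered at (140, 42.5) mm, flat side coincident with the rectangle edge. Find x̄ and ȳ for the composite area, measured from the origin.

x̄ = 86.95 mm, ȳ = 42.50 mm

Part | A | x̄ᵢ | ȳᵢ | A·x̄ᵢ | A·ȳᵢ
rectangular body | 11900.00 | 70.00 | 42.50 | 833000.00 | 505750.00
semicircular end | 2837.25 | 158.04 | 42.50 | 448392.20 | 120583.16
Σ | 14737.25 |  |  | 1281392.20 | 626333.16
x̄ = 1281392.20 / 14737.25 = 86.95 mm
ȳ = 626333.16 / 14737.25 = 42.50 mm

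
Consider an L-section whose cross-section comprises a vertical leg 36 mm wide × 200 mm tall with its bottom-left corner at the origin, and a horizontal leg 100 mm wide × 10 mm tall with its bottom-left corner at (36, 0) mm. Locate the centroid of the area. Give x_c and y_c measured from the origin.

vertical leg: A = 36 × 200 = 7200.00, centroid at (18.00, 100.00).
horizontal leg: A = 100 × 10 = 1000.00, centroid at (86.00, 5.00).
ΣA = 8200.00 mm², ΣAx_c = 215600.00 mm³, ΣAy_c = 725000.00 mm³.
x_c = 215600.00/8200.00 = 26.29 mm; y_c = 725000.00/8200.00 = 88.41 mm.

x_c = 26.29 mm, y_c = 88.41 mm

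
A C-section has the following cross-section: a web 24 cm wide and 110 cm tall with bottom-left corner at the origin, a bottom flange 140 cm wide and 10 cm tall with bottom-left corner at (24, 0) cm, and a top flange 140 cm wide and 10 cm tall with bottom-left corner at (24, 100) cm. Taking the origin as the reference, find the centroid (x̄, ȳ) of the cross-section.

x̄ = 54.21 cm, ȳ = 55.00 cm

Part | A | x̄ᵢ | ȳᵢ | A·x̄ᵢ | A·ȳᵢ
web | 2640.00 | 12.00 | 55.00 | 31680.00 | 145200.00
bottom flange | 1400.00 | 94.00 | 5.00 | 131600.00 | 7000.00
top flange | 1400.00 | 94.00 | 105.00 | 131600.00 | 147000.00
Σ | 5440.00 |  |  | 294880.00 | 299200.00
x̄ = 294880.00 / 5440.00 = 54.21 cm
ȳ = 299200.00 / 5440.00 = 55.00 cm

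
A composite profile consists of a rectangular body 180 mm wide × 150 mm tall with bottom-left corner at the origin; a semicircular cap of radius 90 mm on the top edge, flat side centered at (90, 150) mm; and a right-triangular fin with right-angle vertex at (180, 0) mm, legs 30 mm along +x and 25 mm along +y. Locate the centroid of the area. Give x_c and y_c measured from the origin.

x_c = 90.94 mm, y_c = 110.29 mm

rectangular body: A = 180 × 150 = 27000.00, centroid at (90.00, 75.00).
semicircular top: A = ½π·90² = 12723.45, centroid at (90.00, 188.20).
triangular fin: A = ½·30·25 = 375.00, centroid at (190.00, 8.33).
ΣA = 40098.45 mm²
ΣAx_c = (27000.00)(90.00) + (12723.45)(90.00) + (375.00)(190.00) = 3646360.52 mm³
ΣAy_c = (27000.00)(75.00) + (12723.45)(188.20) + (375.00)(8.33) = 4422642.54 mm³
x_c = 3646360.52 / 40098.45 = 90.94 mm
y_c = 4422642.54 / 40098.45 = 110.29 mm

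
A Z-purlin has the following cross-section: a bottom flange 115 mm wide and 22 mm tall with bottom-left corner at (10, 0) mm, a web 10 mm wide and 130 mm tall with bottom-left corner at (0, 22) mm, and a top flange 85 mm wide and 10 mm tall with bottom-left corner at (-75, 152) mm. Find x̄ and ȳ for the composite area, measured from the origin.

x̄ = 31.98 mm, ȳ = 58.63 mm

bottom flange: A = 115 × 22 = 2530.00, centroid at (67.50, 11.00).
web: A = 10 × 130 = 1300.00, centroid at (5.00, 87.00).
top flange: A = 85 × 10 = 850.00, centroid at (-32.50, 157.00).
ΣA = 4680.00 mm², ΣAx̄ = 149650.00 mm³, ΣAȳ = 274380.00 mm³.
x̄ = 149650.00/4680.00 = 31.98 mm; ȳ = 274380.00/4680.00 = 58.63 mm.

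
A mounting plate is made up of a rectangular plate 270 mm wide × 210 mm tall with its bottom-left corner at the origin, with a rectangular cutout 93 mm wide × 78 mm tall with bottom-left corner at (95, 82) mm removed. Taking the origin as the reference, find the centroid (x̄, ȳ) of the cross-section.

x̄ = 134.05 mm, ȳ = 102.65 mm

Part | A | x̄ᵢ | ȳᵢ | A·x̄ᵢ | A·ȳᵢ
plate | 56700.00 | 135.00 | 105.00 | 7654500.00 | 5953500.00
hole | -7254.00 | 141.50 | 121.00 | -1026441.00 | -877734.00
Σ | 49446.00 |  |  | 6628059.00 | 5075766.00
x̄ = 6628059.00 / 49446.00 = 134.05 mm
ȳ = 5075766.00 / 49446.00 = 102.65 mm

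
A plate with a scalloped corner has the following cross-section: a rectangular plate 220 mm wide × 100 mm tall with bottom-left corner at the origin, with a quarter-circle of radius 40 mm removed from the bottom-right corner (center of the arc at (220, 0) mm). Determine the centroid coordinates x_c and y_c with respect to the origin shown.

plate: A = 220 × 100 = 22000.00, centroid at (110.00, 50.00).
removed quarter-circle: A = −¼π·40² = -1256.64, centroid at (203.02, 16.98).
ΣA = 20743.36 mm²
ΣAx_c = (22000.00)(110.00) + (-1256.64)(203.02) = 2164873.18 mm³
ΣAy_c = (22000.00)(50.00) + (-1256.64)(16.98) = 1078666.67 mm³
x_c = 2164873.18 / 20743.36 = 104.36 mm
y_c = 1078666.67 / 20743.36 = 52.00 mm

x_c = 104.36 mm, y_c = 52.00 mm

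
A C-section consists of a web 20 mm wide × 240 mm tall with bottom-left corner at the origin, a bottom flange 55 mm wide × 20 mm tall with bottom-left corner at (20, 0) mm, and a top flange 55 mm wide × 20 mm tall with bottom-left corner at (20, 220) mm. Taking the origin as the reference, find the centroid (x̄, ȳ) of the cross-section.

Part | A | x̄ᵢ | ȳᵢ | A·x̄ᵢ | A·ȳᵢ
web | 4800.00 | 10.00 | 120.00 | 48000.00 | 576000.00
bottom flange | 1100.00 | 47.50 | 10.00 | 52250.00 | 11000.00
top flange | 1100.00 | 47.50 | 230.00 | 52250.00 | 253000.00
Σ | 7000.00 |  |  | 152500.00 | 840000.00
x̄ = 152500.00 / 7000.00 = 21.79 mm
ȳ = 840000.00 / 7000.00 = 120.00 mm

x̄ = 21.79 mm, ȳ = 120.00 mm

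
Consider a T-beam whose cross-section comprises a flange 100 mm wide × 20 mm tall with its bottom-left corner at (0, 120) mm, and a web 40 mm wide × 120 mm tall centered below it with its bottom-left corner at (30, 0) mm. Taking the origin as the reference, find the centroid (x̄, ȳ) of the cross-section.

Part | A | x̄ᵢ | ȳᵢ | A·x̄ᵢ | A·ȳᵢ
web | 4800.00 | 50.00 | 60.00 | 240000.00 | 288000.00
flange | 2000.00 | 50.00 | 130.00 | 100000.00 | 260000.00
Σ | 6800.00 |  |  | 340000.00 | 548000.00
x̄ = 340000.00 / 6800.00 = 50.00 mm
ȳ = 548000.00 / 6800.00 = 80.59 mm

x̄ = 50.00 mm, ȳ = 80.59 mm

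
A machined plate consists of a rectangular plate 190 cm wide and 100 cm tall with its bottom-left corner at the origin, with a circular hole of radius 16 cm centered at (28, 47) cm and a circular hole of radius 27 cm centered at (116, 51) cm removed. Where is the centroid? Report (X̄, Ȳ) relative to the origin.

Part | A | x̄ᵢ | ȳᵢ | A·x̄ᵢ | A·ȳᵢ
plate | 19000.00 | 95.00 | 50.00 | 1805000.00 | 950000.00
hole 1 | -804.25 | 28.00 | 47.00 | -22518.94 | -37799.64
hole 2 | -2290.22 | 116.00 | 51.00 | -265665.64 | -116801.27
Σ | 15905.53 |  |  | 1516815.42 | 795399.08
X̄ = 1516815.42 / 15905.53 = 95.36 cm
Ȳ = 795399.08 / 15905.53 = 50.01 cm

X̄ = 95.36 cm, Ȳ = 50.01 cm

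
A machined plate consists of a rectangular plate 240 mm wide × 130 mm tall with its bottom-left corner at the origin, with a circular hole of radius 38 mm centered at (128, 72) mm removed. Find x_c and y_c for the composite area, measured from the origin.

x_c = 118.64 mm, y_c = 63.81 mm

plate: A = 240 × 130 = 31200.00, centroid at (120.00, 65.00).
hole: A = −π·38² = -4536.46, centroid at (128.00, 72.00).
ΣA = 26663.54 mm²
ΣAx_c = (31200.00)(120.00) + (-4536.46)(128.00) = 3163333.15 mm³
ΣAy_c = (31200.00)(65.00) + (-4536.46)(72.00) = 1701374.89 mm³
x_c = 3163333.15 / 26663.54 = 118.64 mm
y_c = 1701374.89 / 26663.54 = 63.81 mm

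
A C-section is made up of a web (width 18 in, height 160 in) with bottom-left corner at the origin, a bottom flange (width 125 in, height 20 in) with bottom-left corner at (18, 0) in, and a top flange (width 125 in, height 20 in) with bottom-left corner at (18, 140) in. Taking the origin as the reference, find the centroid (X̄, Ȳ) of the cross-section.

Part | A | x̄ᵢ | ȳᵢ | A·x̄ᵢ | A·ȳᵢ
web | 2880.00 | 9.00 | 80.00 | 25920.00 | 230400.00
bottom flange | 2500.00 | 80.50 | 10.00 | 201250.00 | 25000.00
top flange | 2500.00 | 80.50 | 150.00 | 201250.00 | 375000.00
Σ | 7880.00 |  |  | 428420.00 | 630400.00
X̄ = 428420.00 / 7880.00 = 54.37 in
Ȳ = 630400.00 / 7880.00 = 80.00 in

X̄ = 54.37 in, Ȳ = 80.00 in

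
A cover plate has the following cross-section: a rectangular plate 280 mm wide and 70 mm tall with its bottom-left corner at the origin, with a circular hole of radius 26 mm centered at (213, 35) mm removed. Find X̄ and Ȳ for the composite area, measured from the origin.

X̄ = 131.13 mm, Ȳ = 35.00 mm

plate: A = 280 × 70 = 19600.00, centroid at (140.00, 35.00).
hole: A = −π·26² = -2123.72, centroid at (213.00, 35.00).
ΣA = 17476.28 mm²
ΣAX̄ = (19600.00)(140.00) + (-2123.72)(213.00) = 2291648.36 mm³
ΣAȲ = (19600.00)(35.00) + (-2123.72)(35.00) = 611669.92 mm³
X̄ = 2291648.36 / 17476.28 = 131.13 mm
Ȳ = 611669.92 / 17476.28 = 35.00 mm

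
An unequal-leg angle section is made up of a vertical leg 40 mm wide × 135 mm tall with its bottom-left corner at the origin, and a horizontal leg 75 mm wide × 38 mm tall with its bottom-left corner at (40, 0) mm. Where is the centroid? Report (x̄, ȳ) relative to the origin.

vertical leg: A = 40 × 135 = 5400.00, centroid at (20.00, 67.50).
horizontal leg: A = 75 × 38 = 2850.00, centroid at (77.50, 19.00).
ΣA = 8250.00 mm², ΣAx̄ = 328875.00 mm³, ΣAȳ = 418650.00 mm³.
x̄ = 328875.00/8250.00 = 39.86 mm; ȳ = 418650.00/8250.00 = 50.75 mm.

x̄ = 39.86 mm, ȳ = 50.75 mm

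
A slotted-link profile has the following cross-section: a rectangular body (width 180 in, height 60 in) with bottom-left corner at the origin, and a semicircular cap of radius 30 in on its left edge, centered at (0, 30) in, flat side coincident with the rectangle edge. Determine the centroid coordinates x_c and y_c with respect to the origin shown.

rectangular body: A = 180 × 60 = 10800.00, centroid at (90.00, 30.00).
semicircular end: A = ½π·30² = 1413.72, centroid at (-12.73, 30.00).
ΣA = 12213.72 in², ΣAx_c = 954000.00 in³, ΣAy_c = 366411.50 in³.
x_c = 954000.00/12213.72 = 78.11 in; y_c = 366411.50/12213.72 = 30.00 in.

x_c = 78.11 in, y_c = 30.00 in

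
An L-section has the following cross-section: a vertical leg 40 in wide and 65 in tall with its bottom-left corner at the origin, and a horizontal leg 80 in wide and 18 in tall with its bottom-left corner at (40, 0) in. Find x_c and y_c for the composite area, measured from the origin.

Part | A | x̄ᵢ | ȳᵢ | A·x̄ᵢ | A·ȳᵢ
vertical leg | 2600.00 | 20.00 | 32.50 | 52000.00 | 84500.00
horizontal leg | 1440.00 | 80.00 | 9.00 | 115200.00 | 12960.00
Σ | 4040.00 |  |  | 167200.00 | 97460.00
x_c = 167200.00 / 4040.00 = 41.39 in
y_c = 97460.00 / 4040.00 = 24.12 in

x_c = 41.39 in, y_c = 24.12 in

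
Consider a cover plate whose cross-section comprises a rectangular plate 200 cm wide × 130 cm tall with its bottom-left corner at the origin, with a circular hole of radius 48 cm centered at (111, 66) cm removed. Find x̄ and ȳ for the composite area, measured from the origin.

Part | A | x̄ᵢ | ȳᵢ | A·x̄ᵢ | A·ȳᵢ
plate | 26000.00 | 100.00 | 65.00 | 2600000.00 | 1690000.00
hole | -7238.23 | 111.00 | 66.00 | -803443.47 | -477723.15
Σ | 18761.77 |  |  | 1796556.53 | 1212276.85
x̄ = 1796556.53 / 18761.77 = 95.76 cm
ȳ = 1212276.85 / 18761.77 = 64.61 cm

x̄ = 95.76 cm, ȳ = 64.61 cm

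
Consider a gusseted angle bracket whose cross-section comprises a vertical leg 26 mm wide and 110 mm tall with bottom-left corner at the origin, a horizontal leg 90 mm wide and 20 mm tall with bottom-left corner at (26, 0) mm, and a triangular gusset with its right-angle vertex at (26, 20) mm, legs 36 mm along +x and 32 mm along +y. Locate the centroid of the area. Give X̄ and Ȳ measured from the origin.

X̄ = 35.69 mm, Ȳ = 36.85 mm

vertical leg: A = 26 × 110 = 2860.00, centroid at (13.00, 55.00).
horizontal leg: A = 90 × 20 = 1800.00, centroid at (71.00, 10.00).
gusset: A = ½·36·32 = 576.00, centroid at (38.00, 30.67).
ΣA = 5236.00 mm²
ΣAX̄ = (2860.00)(13.00) + (1800.00)(71.00) + (576.00)(38.00) = 186868.00 mm³
ΣAȲ = (2860.00)(55.00) + (1800.00)(10.00) + (576.00)(30.67) = 192964.00 mm³
X̄ = 186868.00 / 5236.00 = 35.69 mm
Ȳ = 192964.00 / 5236.00 = 36.85 mm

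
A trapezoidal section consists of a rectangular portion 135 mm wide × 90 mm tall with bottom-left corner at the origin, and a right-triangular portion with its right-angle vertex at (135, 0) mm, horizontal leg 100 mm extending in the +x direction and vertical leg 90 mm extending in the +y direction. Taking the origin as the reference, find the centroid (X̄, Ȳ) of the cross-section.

X̄ = 94.75 mm, Ȳ = 40.95 mm

rectangular portion: A = 135 × 90 = 12150.00, centroid at (67.50, 45.00).
triangular portion: A = ½·100·90 = 4500.00, centroid at (168.33, 30.00).
ΣA = 16650.00 mm², ΣAX̄ = 1577625.00 mm³, ΣAȲ = 681750.00 mm³.
X̄ = 1577625.00/16650.00 = 94.75 mm; Ȳ = 681750.00/16650.00 = 40.95 mm.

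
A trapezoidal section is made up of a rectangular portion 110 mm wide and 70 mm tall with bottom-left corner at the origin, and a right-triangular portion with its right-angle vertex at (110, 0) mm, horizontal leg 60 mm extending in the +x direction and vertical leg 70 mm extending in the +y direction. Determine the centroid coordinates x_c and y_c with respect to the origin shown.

x_c = 71.07 mm, y_c = 32.50 mm

rectangular portion: A = 110 × 70 = 7700.00, centroid at (55.00, 35.00).
triangular portion: A = ½·60·70 = 2100.00, centroid at (130.00, 23.33).
ΣA = 9800.00 mm², ΣAx_c = 696500.00 mm³, ΣAy_c = 318500.00 mm³.
x_c = 696500.00/9800.00 = 71.07 mm; y_c = 318500.00/9800.00 = 32.50 mm.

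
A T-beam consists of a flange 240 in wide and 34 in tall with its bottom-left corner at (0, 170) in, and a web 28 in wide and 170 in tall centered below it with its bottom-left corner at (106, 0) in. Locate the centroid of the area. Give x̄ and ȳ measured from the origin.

x̄ = 120.00 in, ȳ = 149.42 in

Part | A | x̄ᵢ | ȳᵢ | A·x̄ᵢ | A·ȳᵢ
web | 4760.00 | 120.00 | 85.00 | 571200.00 | 404600.00
flange | 8160.00 | 120.00 | 187.00 | 979200.00 | 1525920.00
Σ | 12920.00 |  |  | 1550400.00 | 1930520.00
x̄ = 1550400.00 / 12920.00 = 120.00 in
ȳ = 1930520.00 / 12920.00 = 149.42 in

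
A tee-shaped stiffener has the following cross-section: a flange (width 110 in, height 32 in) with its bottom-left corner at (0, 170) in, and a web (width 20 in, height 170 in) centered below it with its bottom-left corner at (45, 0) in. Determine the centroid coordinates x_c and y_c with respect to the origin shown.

x_c = 55.00 in, y_c = 136.38 in

Part | A | x̄ᵢ | ȳᵢ | A·x̄ᵢ | A·ȳᵢ
web | 3400.00 | 55.00 | 85.00 | 187000.00 | 289000.00
flange | 3520.00 | 55.00 | 186.00 | 193600.00 | 654720.00
Σ | 6920.00 |  |  | 380600.00 | 943720.00
x_c = 380600.00 / 6920.00 = 55.00 in
y_c = 943720.00 / 6920.00 = 136.38 in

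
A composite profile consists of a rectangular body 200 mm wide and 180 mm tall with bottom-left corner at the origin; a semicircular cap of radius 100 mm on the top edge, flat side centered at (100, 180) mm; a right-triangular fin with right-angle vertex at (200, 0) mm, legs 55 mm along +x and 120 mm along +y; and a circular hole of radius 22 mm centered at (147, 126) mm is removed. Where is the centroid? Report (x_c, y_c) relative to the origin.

rectangular body: A = 200 × 180 = 36000.00, centroid at (100.00, 90.00).
semicircular top: A = ½π·100² = 15707.96, centroid at (100.00, 222.44).
triangular fin: A = ½·55·120 = 3300.00, centroid at (218.33, 40.00).
hole: A = −π·22² = -1520.53, centroid at (147.00, 126.00).
ΣA = 53487.43 mm²
ΣAx_c = (36000.00)(100.00) + (15707.96)(100.00) + (3300.00)(218.33) + (-1520.53)(147.00) = 5667778.29 mm³
ΣAy_c = (36000.00)(90.00) + (15707.96)(222.44) + (3300.00)(40.00) + (-1520.53)(126.00) = 6674513.17 mm³
x_c = 5667778.29 / 53487.43 = 105.96 mm
y_c = 6674513.17 / 53487.43 = 124.79 mm

x_c = 105.96 mm, y_c = 124.79 mm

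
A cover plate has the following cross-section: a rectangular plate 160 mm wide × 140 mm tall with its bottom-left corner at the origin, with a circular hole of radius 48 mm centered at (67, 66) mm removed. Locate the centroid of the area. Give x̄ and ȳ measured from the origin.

x̄ = 86.21 mm, ȳ = 71.91 mm

Part | A | x̄ᵢ | ȳᵢ | A·x̄ᵢ | A·ȳᵢ
plate | 22400.00 | 80.00 | 70.00 | 1792000.00 | 1568000.00
hole | -7238.23 | 67.00 | 66.00 | -484961.37 | -477723.15
Σ | 15161.77 |  |  | 1307038.63 | 1090276.85
x̄ = 1307038.63 / 15161.77 = 86.21 mm
ȳ = 1090276.85 / 15161.77 = 71.91 mm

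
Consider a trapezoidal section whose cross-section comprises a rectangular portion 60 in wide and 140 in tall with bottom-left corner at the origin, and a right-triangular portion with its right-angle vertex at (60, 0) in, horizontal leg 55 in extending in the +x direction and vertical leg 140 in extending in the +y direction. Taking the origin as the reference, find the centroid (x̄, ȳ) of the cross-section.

rectangular portion: A = 60 × 140 = 8400.00, centroid at (30.00, 70.00).
triangular portion: A = ½·55·140 = 3850.00, centroid at (78.33, 46.67).
ΣA = 12250.00 in², ΣAx̄ = 553583.33 in³, ΣAȳ = 767666.67 in³.
x̄ = 553583.33/12250.00 = 45.19 in; ȳ = 767666.67/12250.00 = 62.67 in.

x̄ = 45.19 in, ȳ = 62.67 in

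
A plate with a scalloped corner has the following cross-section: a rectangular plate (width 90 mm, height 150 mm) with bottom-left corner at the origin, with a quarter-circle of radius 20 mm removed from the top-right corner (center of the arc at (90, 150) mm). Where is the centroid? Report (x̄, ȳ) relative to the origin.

plate: A = 90 × 150 = 13500.00, centroid at (45.00, 75.00).
removed quarter-circle: A = −¼π·20² = -314.16, centroid at (81.51, 141.51).
ΣA = 13185.84 mm², ΣAx̄ = 581892.33 mm³, ΣAȳ = 968042.78 mm³.
x̄ = 581892.33/13185.84 = 44.13 mm; ȳ = 968042.78/13185.84 = 73.42 mm.

x̄ = 44.13 mm, ȳ = 73.42 mm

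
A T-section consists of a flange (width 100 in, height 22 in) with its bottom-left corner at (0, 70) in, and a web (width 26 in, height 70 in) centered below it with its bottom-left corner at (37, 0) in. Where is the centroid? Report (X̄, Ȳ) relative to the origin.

X̄ = 50.00 in, Ȳ = 60.17 in

Part | A | x̄ᵢ | ȳᵢ | A·x̄ᵢ | A·ȳᵢ
web | 1820.00 | 50.00 | 35.00 | 91000.00 | 63700.00
flange | 2200.00 | 50.00 | 81.00 | 110000.00 | 178200.00
Σ | 4020.00 |  |  | 201000.00 | 241900.00
X̄ = 201000.00 / 4020.00 = 50.00 in
Ȳ = 241900.00 / 4020.00 = 60.17 in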